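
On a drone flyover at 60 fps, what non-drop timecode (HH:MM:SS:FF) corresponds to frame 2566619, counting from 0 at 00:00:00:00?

2566619 ÷ 60 = 42776 full seconds, remainder 59 frames.
42776 s = 11 h 52 min 56 s.
Timecode: 11:52:56:59.

11:52:56:59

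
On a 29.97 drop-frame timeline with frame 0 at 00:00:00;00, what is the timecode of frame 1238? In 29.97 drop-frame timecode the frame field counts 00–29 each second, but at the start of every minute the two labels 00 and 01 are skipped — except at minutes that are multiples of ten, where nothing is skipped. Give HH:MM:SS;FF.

Ten DF minutes hold 17982 frames, so frame 1238 lies in block 0 (frames 0–17981) with 1238 frames into that block.
The block's first minute is 1800 frames and the rest 1798 each; 1238 frames reaches minute 0, so 0 × 18 + 0 × 2 = 0 labels have been skipped so far.
Adding those back, label number 1238 + 0 = 1238 at 30 labels/s is 41 s + 8 f = 0 h 0 min 41 s frame 8, i.e. 00:00:41;08.

00:00:41;08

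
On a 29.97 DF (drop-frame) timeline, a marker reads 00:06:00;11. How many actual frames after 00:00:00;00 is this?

10799

As if non-drop at 30 labels/s: (0 × 3600 + 6 × 60 + 0) × 30 + 11 = 10811.
Minute boundaries passed: 6; those not divisible by 10: 6 − 0 = 6; dropped labels = 2 × 6 = 12.
Actual frame index = 10811 − 12 = 10799.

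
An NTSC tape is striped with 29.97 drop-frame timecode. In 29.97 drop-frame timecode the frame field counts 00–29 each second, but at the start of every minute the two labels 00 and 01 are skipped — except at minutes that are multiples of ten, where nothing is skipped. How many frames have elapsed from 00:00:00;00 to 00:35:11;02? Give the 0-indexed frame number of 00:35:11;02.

63268

As if non-drop at 30 labels/s: (0 × 3600 + 35 × 60 + 11) × 30 + 2 = 63332.
Minute boundaries passed: 35; those not divisible by 10: 35 − 3 = 32; dropped labels = 2 × 32 = 64.
Actual frame index = 63332 − 64 = 63268.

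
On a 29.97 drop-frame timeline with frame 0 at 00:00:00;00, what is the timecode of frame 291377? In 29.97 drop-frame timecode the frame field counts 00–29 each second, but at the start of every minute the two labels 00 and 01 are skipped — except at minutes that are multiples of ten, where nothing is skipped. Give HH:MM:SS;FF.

02:42:02;09

Each 10-minute DF block holds 10 × 60 × 30 − 9 × 2 = 17982 frames. 291377 ÷ 17982 → 16 full blocks, remainder 3665.
Within the partial block the first minute is 1800 frames and each further minute 1798, so 2 further minute boundaries passed. Total skipped labels = 18 × 16 + 2 × 2 = 292.
Non-drop label index = 291377 + 292 = 291669; at 30 labels/s that is 02:42:02:09, i.e. DF 02:42:02;09.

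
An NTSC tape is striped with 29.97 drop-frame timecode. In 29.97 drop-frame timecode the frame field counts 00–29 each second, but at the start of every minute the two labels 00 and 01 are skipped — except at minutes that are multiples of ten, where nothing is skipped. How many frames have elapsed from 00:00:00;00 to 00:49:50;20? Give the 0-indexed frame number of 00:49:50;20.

89630

As if non-drop at 30 labels/s: (0 × 3600 + 49 × 60 + 50) × 30 + 20 = 89720.
Minute boundaries passed: 49; those not divisible by 10: 49 − 4 = 45; dropped labels = 2 × 45 = 90.
Actual frame index = 89720 − 90 = 89630.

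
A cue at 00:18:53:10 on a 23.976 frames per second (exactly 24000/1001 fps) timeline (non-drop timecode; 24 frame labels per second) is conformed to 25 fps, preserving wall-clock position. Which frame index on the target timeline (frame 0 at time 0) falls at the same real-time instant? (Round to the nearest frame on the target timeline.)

frame 28364

Source frame index: (0×3600 + 18×60 + 53) × 24 + 10 = 27202.
Real time: 27202 / (24000/1001) = 13614601/12000 s.
Target frame: (13614601/12000) × (25) = 13614601/480 ≈ 28363.752 → 28364.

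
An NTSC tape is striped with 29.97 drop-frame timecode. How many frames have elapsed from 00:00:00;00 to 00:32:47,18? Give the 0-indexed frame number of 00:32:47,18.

58970

Complete 10-minute blocks: 3, each 17982 frames → 53946.
Remaining 2 whole minutes in the current block: 1800 + 1 × 1798 = 3598 frames.
Within the current minute: 47 × 30 + 18 − 2 = 1426 (labels ;00/;01 skipped at this minute). Total = 53946 + 3598 + 1426 = 58970.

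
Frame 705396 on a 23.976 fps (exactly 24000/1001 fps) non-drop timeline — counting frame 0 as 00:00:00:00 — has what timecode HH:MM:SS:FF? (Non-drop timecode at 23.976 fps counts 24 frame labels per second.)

705396 ÷ 24 = 29391 full seconds, remainder 12 frames.
29391 s = 8 h 9 min 51 s.
Timecode: 08:09:51:12.

08:09:51:12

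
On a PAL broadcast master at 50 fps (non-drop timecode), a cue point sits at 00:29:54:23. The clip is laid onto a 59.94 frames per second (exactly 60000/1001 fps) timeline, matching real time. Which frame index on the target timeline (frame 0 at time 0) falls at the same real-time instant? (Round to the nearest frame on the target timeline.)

Source frame index: (0×3600 + 29×60 + 54) × 50 + 23 = 89723.
Real time: 89723 / (50) = 89723/50 s.
Target frame: (89723/50) × (60000/1001) = 107667600/1001 ≈ 107560.040 → 107560.

frame 107560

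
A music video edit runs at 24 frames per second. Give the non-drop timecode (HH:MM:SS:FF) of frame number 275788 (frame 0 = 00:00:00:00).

03:11:31:04

275788 ÷ 24 = 11491 full seconds, remainder 4 frames.
11491 s = 3 h 11 min 31 s.
Timecode: 03:11:31:04.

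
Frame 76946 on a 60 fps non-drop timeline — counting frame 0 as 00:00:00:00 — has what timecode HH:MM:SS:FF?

76946 ÷ 60 = 1282 full seconds, remainder 26 frames.
1282 s = 0 h 21 min 22 s.
Timecode: 00:21:22:26.

00:21:22:26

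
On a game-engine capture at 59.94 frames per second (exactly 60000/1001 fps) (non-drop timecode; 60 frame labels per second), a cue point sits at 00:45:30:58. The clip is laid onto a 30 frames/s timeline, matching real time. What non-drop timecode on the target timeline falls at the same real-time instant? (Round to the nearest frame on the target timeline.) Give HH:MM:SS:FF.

00:45:33:21

Source frame index: (0×3600 + 45×60 + 30) × 60 + 58 = 163858.
Real time: 163858 / (60000/1001) = 82010929/30000 s.
Target frame: (82010929/30000) × (30) = 82010929/1000 ≈ 82010.929 → 82011.
At 30 labels/s: frame 82011 → 00:45:33:21.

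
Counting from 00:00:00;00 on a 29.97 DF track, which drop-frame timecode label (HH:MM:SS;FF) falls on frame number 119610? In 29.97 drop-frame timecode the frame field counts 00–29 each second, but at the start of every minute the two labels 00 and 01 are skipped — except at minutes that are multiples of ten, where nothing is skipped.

Each 10-minute DF block holds 10 × 60 × 30 − 9 × 2 = 17982 frames. 119610 ÷ 17982 → 6 full blocks, remainder 11718.
Within the partial block the first minute is 1800 frames and each further minute 1798, so 6 further minute boundaries passed. Total skipped labels = 18 × 6 + 2 × 6 = 120.
Non-drop label index = 119610 + 120 = 119730; at 30 labels/s that is 01:06:31:00, i.e. DF 01:06:31;00.

01:06:31;00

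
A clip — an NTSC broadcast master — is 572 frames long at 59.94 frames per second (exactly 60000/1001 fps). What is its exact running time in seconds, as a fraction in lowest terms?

Running time = 572 ÷ (60000/1001) = 572 × 1001/60000 = 143143/15000 s.

143143/15000 seconds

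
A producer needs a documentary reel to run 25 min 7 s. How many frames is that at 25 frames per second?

37675 frames

25 min 7 s = 1507 s.
Frames = 1507 × 25 = 37675.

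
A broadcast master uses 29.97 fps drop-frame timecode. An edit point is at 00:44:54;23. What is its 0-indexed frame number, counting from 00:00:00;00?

80763

As if non-drop at 30 labels/s: (0 × 3600 + 44 × 60 + 54) × 30 + 23 = 80843.
Minute boundaries passed: 44; those not divisible by 10: 44 − 4 = 40; dropped labels = 2 × 40 = 80.
Actual frame index = 80843 − 80 = 80763.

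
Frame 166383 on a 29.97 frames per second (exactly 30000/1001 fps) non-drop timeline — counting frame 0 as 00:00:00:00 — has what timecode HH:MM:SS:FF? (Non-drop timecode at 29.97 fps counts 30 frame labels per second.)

166383 ÷ 30 = 5546 full seconds, remainder 3 frames.
5546 s = 1 h 32 min 26 s.
Timecode: 01:32:26:03.

01:32:26:03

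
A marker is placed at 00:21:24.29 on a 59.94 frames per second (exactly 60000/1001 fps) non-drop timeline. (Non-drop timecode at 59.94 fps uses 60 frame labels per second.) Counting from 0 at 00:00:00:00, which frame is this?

Total seconds to the label: (0 × 3600 + 21 × 60 + 24) = 1284.
Frame index = 1284 × 60 + 29 = 77069.

77069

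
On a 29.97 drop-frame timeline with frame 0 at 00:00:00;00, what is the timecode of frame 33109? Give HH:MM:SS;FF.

Ten DF minutes hold 17982 frames, so frame 33109 lies in block 1 (frames 17982–35963) with 15127 frames into that block.
The block's first minute is 1800 frames and the rest 1798 each; 15127 frames reaches minute 8, so 1 × 18 + 8 × 2 = 34 labels have been skipped so far.
Adding those back, label number 33109 + 34 = 33143 at 30 labels/s is 1104 s + 23 f = 0 h 18 min 24 s frame 23, i.e. 00:18:24;23.

00:18:24;23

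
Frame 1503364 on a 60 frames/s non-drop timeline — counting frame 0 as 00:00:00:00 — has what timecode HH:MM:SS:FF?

06:57:36:04

1503364 ÷ 60 = 25056 full seconds, remainder 4 frames.
25056 s = 6 h 57 min 36 s.
Timecode: 06:57:36:04.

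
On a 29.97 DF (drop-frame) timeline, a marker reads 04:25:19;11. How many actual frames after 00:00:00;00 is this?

As if non-drop at 30 labels/s: (4 × 3600 + 25 × 60 + 19) × 30 + 11 = 477581.
Minute boundaries passed: 265; those not divisible by 10: 265 − 26 = 239; dropped labels = 2 × 239 = 478.
Actual frame index = 477581 − 478 = 477103.

477103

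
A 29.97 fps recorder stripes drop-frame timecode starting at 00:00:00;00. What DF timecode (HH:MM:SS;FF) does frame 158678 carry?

Ten DF minutes hold 17982 frames, so frame 158678 lies in block 8 (frames 143856–161837) with 14822 frames into that block.
The block's first minute is 1800 frames and the rest 1798 each; 14822 frames reaches minute 8, so 8 × 18 + 8 × 2 = 160 labels have been skipped so far.
Adding those back, label number 158678 + 160 = 158838 at 30 labels/s is 5294 s + 18 f = 1 h 28 min 14 s frame 18, i.e. 01:28:14;18.

01:28:14;18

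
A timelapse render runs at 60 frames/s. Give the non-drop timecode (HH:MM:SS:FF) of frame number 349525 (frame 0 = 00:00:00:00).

349525 ÷ 60 = 5825 full seconds, remainder 25 frames.
5825 s = 1 h 37 min 5 s.
Timecode: 01:37:05:25.

01:37:05:25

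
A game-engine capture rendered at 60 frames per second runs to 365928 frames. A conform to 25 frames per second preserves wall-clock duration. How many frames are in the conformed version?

152470 frames

Target frames = source frames × (target rate / source rate) = 365928 × (25)/(60) = 365928 × 5/12 = 152470.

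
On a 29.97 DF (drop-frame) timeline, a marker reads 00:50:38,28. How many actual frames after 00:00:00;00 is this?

91078

As if non-drop at 30 labels/s: (0 × 3600 + 50 × 60 + 38) × 30 + 28 = 91168.
Minute boundaries passed: 50; those not divisible by 10: 50 − 5 = 45; dropped labels = 2 × 45 = 90.
Actual frame index = 91168 − 90 = 91078.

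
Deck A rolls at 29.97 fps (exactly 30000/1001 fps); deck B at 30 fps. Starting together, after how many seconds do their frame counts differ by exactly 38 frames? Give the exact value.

19019/15 seconds

The gap grows by |30 − 30000/1001| = 30/1001 frames per second.
Time for a 38-frame gap: 38 ÷ (30/1001) = 19019/15 s.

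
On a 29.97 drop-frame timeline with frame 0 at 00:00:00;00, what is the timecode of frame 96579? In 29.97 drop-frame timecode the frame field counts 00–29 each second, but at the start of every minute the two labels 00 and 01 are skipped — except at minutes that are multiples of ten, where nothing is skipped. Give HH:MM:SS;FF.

Ten DF minutes hold 17982 frames, so frame 96579 lies in block 5 (frames 89910–107891) with 6669 frames into that block.
The block's first minute is 1800 frames and the rest 1798 each; 6669 frames reaches minute 3, so 5 × 18 + 3 × 2 = 96 labels have been skipped so far.
Adding those back, label number 96579 + 96 = 96675 at 30 labels/s is 3222 s + 15 f = 0 h 53 min 42 s frame 15, i.e. 00:53:42;15.

00:53:42;15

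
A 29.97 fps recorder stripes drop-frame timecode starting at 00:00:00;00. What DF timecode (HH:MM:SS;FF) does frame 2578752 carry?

Each 10-minute DF block holds 10 × 60 × 30 − 9 × 2 = 17982 frames. 2578752 ÷ 17982 → 143 full blocks, remainder 7326.
Within the partial block the first minute is 1800 frames and each further minute 1798, so 4 further minute boundaries passed. Total skipped labels = 18 × 143 + 2 × 4 = 2582.
Non-drop label index = 2578752 + 2582 = 2581334; at 30 labels/s that is 23:54:04:14, i.e. DF 23:54:04;14.

23:54:04;14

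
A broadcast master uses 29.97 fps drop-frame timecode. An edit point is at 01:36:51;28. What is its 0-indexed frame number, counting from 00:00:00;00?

As if non-drop at 30 labels/s: (1 × 3600 + 36 × 60 + 51) × 30 + 28 = 174358.
Minute boundaries passed: 96; those not divisible by 10: 96 − 9 = 87; dropped labels = 2 × 87 = 174.
Actual frame index = 174358 − 174 = 174184.

174184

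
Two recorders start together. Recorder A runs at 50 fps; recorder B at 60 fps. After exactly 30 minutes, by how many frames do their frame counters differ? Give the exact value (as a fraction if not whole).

18000 frames

30 min = 1800 s.
A emits 50 × 1800 = 90000 frames; B emits 60 × 1800 = 108000.
Difference = 18000 frames; B is ahead of A.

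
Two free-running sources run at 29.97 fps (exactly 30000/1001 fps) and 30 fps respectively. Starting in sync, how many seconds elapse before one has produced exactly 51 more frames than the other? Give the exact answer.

1701.7 seconds

The gap grows by |30 − 30000/1001| = 30/1001 frames per second.
Time for a 51-frame gap: 51 ÷ (30/1001) = 1701.7 s.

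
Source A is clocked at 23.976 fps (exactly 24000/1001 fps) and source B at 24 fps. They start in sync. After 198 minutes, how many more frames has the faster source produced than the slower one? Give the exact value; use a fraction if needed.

25920/91 frames

198 min = 11880 s.
A emits 24000/1001 × 11880 = 25920000/91 frames; B emits 24 × 11880 = 285120.
Difference = 25920/91 frames (≈ 284.8352); B is ahead of A.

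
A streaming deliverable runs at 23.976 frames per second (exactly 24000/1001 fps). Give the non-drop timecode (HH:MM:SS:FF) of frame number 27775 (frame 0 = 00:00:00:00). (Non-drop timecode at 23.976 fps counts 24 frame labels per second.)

27775 ÷ 24 = 1157 full seconds, remainder 7 frames.
1157 s = 0 h 19 min 17 s.
Timecode: 00:19:17:07.

00:19:17:07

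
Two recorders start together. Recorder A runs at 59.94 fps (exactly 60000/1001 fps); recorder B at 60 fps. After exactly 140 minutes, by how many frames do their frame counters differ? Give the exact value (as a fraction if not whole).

72000/143 frames

140 min = 8400 s.
A emits 60000/1001 × 8400 = 72000000/143 frames; B emits 60 × 8400 = 504000.
Difference = 72000/143 frames (≈ 503.4965); B is ahead of A.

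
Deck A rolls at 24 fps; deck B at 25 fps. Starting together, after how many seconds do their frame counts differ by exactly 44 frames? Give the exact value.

44 seconds

The gap grows by |25 − 24| = 1 frame per second.
Time for a 44-frame gap: 44 ÷ (1) = 44 s.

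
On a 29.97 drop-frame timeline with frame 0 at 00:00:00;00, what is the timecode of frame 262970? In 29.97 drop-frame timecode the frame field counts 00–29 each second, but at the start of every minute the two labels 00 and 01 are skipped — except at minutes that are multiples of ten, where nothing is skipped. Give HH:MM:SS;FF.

Each 10-minute DF block holds 10 × 60 × 30 − 9 × 2 = 17982 frames. 262970 ÷ 17982 → 14 full blocks, remainder 11222.
Within the partial block the first minute is 1800 frames and each further minute 1798, so 6 further minute boundaries passed. Total skipped labels = 18 × 14 + 2 × 6 = 264.
Non-drop label index = 262970 + 264 = 263234; at 30 labels/s that is 02:26:14:14, i.e. DF 02:26:14;14.

02:26:14;14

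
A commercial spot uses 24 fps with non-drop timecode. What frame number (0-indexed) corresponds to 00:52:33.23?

Total seconds to the label: (0 × 3600 + 52 × 60 + 33) = 3153.
Frame index = 3153 × 24 + 23 = 75695.

75695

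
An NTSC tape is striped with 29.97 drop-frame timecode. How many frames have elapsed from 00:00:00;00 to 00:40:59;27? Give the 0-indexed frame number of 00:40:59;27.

73725

Complete 10-minute blocks: 4, each 17982 frames → 71928.
Remaining 0 whole minutes in the current block: 0 frames.
Within the current minute: 59 × 30 + 27 = 1797. Total = 71928 + 0 + 1797 = 73725.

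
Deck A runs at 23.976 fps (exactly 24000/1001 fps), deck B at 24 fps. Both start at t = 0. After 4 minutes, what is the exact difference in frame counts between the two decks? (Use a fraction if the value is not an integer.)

4 min = 240 s.
A emits 24000/1001 × 240 = 5760000/1001 frames; B emits 24 × 240 = 5760.
Difference = 5760/1001 frames (≈ 5.7542); B is ahead of A.

5760/1001 frames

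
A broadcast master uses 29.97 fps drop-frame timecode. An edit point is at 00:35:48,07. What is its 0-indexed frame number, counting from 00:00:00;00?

As if non-drop at 30 labels/s: (0 × 3600 + 35 × 60 + 48) × 30 + 7 = 64447.
Minute boundaries passed: 35; those not divisible by 10: 35 − 3 = 32; dropped labels = 2 × 32 = 64.
Actual frame index = 64447 − 64 = 64383.

64383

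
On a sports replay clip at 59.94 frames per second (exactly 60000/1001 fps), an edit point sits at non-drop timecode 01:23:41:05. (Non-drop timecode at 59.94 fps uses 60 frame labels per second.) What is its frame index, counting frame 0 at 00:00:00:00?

Total seconds to the label: (1 × 3600 + 23 × 60 + 41) = 5021.
Frame index = 5021 × 60 + 5 = 301265.

frame 301265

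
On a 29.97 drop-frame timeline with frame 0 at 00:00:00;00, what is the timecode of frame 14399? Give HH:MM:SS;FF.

00:08:00;15

Each 10-minute DF block holds 10 × 60 × 30 − 9 × 2 = 17982 frames. 14399 ÷ 17982 → 0 full blocks, remainder 14399.
Within the partial block the first minute is 1800 frames and each further minute 1798, so 8 further minute boundaries passed. Total skipped labels = 18 × 0 + 2 × 8 = 16.
Non-drop label index = 14399 + 16 = 14415; at 30 labels/s that is 00:08:00:15, i.e. DF 00:08:00;15.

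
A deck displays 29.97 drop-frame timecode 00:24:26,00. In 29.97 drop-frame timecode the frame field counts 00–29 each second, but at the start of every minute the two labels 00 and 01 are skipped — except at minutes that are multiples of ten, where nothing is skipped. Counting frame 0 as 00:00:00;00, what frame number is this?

43936

As if non-drop at 30 labels/s: (0 × 3600 + 24 × 60 + 26) × 30 + 0 = 43980.
Minute boundaries passed: 24; those not divisible by 10: 24 − 2 = 22; dropped labels = 2 × 22 = 44.
Actual frame index = 43980 − 44 = 43936.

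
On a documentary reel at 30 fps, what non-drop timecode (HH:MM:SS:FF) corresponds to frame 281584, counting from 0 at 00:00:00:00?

281584 ÷ 30 = 9386 full seconds, remainder 4 frames.
9386 s = 2 h 36 min 26 s.
Timecode: 02:36:26:04.

02:36:26:04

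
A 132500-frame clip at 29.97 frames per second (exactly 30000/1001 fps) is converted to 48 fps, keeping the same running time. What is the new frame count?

212212 frames

Target frames = source frames × (target rate / source rate) = 132500 × (48)/(30000/1001) = 132500 × 1001/625 = 212212.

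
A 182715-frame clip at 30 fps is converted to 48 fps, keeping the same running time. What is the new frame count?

292344 frames

Target frames = source frames × (target rate / source rate) = 182715 × (48)/(30) = 182715 × 8/5 = 292344.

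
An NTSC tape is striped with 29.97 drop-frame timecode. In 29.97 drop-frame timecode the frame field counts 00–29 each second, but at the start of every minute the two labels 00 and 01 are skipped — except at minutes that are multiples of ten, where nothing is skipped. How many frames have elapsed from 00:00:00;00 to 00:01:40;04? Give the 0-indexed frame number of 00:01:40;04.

3002

As if non-drop at 30 labels/s: (0 × 3600 + 1 × 60 + 40) × 30 + 4 = 3004.
Minute boundaries passed: 1; those not divisible by 10: 1 − 0 = 1; dropped labels = 2 × 1 = 2.
Actual frame index = 3004 − 2 = 3002.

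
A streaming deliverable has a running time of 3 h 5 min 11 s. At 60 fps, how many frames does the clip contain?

3 h 5 min 11 s = 11111 s.
Frames = 11111 × 60 = 666660.

666660 frames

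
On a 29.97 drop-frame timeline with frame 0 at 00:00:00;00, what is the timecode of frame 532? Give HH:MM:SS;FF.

00:00:17;22

Each 10-minute DF block holds 10 × 60 × 30 − 9 × 2 = 17982 frames. 532 ÷ 17982 → 0 full blocks, remainder 532.
Within the partial block the first minute is 1800 frames and each further minute 1798, so 0 further minute boundaries passed. Total skipped labels = 18 × 0 + 2 × 0 = 0.
Non-drop label index = 532 + 0 = 532; at 30 labels/s that is 00:00:17:22, i.e. DF 00:00:17;22.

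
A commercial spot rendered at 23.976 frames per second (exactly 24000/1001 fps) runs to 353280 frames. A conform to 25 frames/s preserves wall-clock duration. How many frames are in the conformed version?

Target frames = source frames × (target rate / source rate) = 353280 × (25)/(24000/1001) = 353280 × 1001/960 = 368368.

368368 frames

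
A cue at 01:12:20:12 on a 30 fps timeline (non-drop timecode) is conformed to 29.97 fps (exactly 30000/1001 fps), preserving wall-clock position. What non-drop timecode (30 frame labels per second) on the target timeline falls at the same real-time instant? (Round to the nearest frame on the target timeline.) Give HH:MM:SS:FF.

Source frame index: (1×3600 + 12×60 + 20) × 30 + 12 = 130212.
Real time: 130212 / (30) = 21702/5 s.
Target frame: (21702/5) × (30000/1001) = 130212000/1001 ≈ 130081.918 → 130082.
At 30 labels/s: frame 130082 → 01:12:16:02.

01:12:16:02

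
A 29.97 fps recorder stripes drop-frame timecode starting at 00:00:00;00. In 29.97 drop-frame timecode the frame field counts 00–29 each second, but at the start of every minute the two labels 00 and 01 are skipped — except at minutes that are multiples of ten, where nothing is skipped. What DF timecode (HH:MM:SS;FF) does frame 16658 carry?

00:09:15;26

Ten DF minutes hold 17982 frames, so frame 16658 lies in block 0 (frames 0–17981) with 16658 frames into that block.
The block's first minute is 1800 frames and the rest 1798 each; 16658 frames reaches minute 9, so 0 × 18 + 9 × 2 = 18 labels have been skipped so far.
Adding those back, label number 16658 + 18 = 16676 at 30 labels/s is 555 s + 26 f = 0 h 9 min 15 s frame 26, i.e. 00:09:15;26.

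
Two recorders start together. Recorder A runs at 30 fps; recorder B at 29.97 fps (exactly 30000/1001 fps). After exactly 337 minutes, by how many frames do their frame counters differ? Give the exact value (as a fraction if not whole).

337 min = 20220 s.
A emits 30 × 20220 = 606600 frames; B emits 30000/1001 × 20220 = 606600000/1001.
Difference = 606600/1001 frames (≈ 605.9940); B is behind A.

606600/1001 frames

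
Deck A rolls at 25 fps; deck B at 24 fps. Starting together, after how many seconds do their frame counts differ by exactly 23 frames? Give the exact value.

The gap grows by |24 − 25| = 1 frame per second.
Time for a 23-frame gap: 23 ÷ (1) = 23 s.

23 seconds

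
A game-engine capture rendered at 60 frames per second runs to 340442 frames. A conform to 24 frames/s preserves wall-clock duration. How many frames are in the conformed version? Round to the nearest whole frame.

Frames at target rate = 340442 × (24) / (60) = 680884/5 ≈ 136176.800.
Nearest whole frame: 136177.

136177 frames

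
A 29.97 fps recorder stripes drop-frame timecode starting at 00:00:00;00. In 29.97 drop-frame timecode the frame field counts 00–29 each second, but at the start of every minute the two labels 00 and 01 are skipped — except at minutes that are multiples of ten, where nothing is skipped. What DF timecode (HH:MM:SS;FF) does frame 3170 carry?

Each 10-minute DF block holds 10 × 60 × 30 − 9 × 2 = 17982 frames. 3170 ÷ 17982 → 0 full blocks, remainder 3170.
Within the partial block the first minute is 1800 frames and each further minute 1798, so 1 further minute boundary passed. Total skipped labels = 18 × 0 + 2 × 1 = 2.
Non-drop label index = 3170 + 2 = 3172; at 30 labels/s that is 00:01:45:22, i.e. DF 00:01:45;22.

00:01:45;22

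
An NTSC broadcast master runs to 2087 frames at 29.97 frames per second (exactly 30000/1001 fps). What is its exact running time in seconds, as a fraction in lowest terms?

Running time = 2087 ÷ (30000/1001) = 2087 × 1001/30000 = 2089087/30000 s.

2089087/30000 seconds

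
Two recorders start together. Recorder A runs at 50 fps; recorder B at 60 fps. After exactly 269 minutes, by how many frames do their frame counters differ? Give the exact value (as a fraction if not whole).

269 min = 16140 s.
A emits 50 × 16140 = 807000 frames; B emits 60 × 16140 = 968400.
Difference = 161400 frames; B is ahead of A.

161400 frames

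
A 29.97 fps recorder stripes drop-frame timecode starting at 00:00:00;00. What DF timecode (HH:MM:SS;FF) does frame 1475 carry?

00:00:49;05

Ten DF minutes hold 17982 frames, so frame 1475 lies in block 0 (frames 0–17981) with 1475 frames into that block.
The block's first minute is 1800 frames and the rest 1798 each; 1475 frames reaches minute 0, so 0 × 18 + 0 × 2 = 0 labels have been skipped so far.
Adding those back, label number 1475 + 0 = 1475 at 30 labels/s is 49 s + 5 f = 0 h 0 min 49 s frame 5, i.e. 00:00:49;05.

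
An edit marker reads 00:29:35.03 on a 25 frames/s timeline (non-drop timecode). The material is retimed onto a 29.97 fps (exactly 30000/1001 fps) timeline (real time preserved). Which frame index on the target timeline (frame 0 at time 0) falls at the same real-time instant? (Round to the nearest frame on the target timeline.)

frame 53200

Source frame index: (0×3600 + 29×60 + 35) × 25 + 3 = 44378.
Real time: 44378 / (25) = 44378/25 s.
Target frame: (44378/25) × (30000/1001) = 53253600/1001 ≈ 53200.400 → 53200.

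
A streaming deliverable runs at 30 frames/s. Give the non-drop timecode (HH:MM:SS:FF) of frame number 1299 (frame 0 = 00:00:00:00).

00:00:43:09

1299 ÷ 30 = 43 full seconds, remainder 9 frames.
43 s = 0 h 0 min 43 s.
Timecode: 00:00:43:09.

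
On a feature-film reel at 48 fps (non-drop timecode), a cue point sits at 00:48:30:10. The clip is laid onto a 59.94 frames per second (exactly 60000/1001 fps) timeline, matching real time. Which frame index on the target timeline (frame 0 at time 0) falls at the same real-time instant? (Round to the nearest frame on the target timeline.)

Source frame index: (0×3600 + 48×60 + 30) × 48 + 10 = 139690.
Real time: 139690 / (48) = 69845/24 s.
Target frame: (69845/24) × (60000/1001) = 174612500/1001 ≈ 174438.062 → 174438.

frame 174438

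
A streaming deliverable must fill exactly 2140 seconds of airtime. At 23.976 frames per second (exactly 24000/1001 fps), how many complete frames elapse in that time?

51308 frames

Frames = 2140 × 24000/1001 = 51360000/1001 ≈ 51308.6913.
Complete frames: 51308.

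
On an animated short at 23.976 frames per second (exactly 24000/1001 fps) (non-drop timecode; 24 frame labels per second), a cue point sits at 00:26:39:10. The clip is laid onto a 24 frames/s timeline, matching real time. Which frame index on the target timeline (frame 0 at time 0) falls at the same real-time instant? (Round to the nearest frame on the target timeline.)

Source frame index: (0×3600 + 26×60 + 39) × 24 + 10 = 38386.
Real time: 38386 / (24000/1001) = 19212193/12000 s.
Target frame: (19212193/12000) × (24) = 19212193/500 ≈ 38424.386 → 38424.

frame 38424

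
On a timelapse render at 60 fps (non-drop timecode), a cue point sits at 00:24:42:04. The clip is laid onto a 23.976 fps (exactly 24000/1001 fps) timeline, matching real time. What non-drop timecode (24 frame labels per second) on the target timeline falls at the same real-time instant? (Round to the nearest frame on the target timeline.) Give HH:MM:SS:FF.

Source frame index: (0×3600 + 24×60 + 42) × 60 + 4 = 88924.
Real time: 88924 / (60) = 22231/15 s.
Target frame: (22231/15) × (24000/1001) = 3233600/91 ≈ 35534.066 → 35534.
At 24 labels/s: frame 35534 → 00:24:40:14.

00:24:40:14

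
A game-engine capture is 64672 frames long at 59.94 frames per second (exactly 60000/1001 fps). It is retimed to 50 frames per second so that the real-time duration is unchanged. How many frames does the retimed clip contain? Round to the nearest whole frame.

53947 frames

Frames at target rate = 64672 × (50) / (60000/1001) = 4046042/75 ≈ 53947.227.
Nearest whole frame: 53947.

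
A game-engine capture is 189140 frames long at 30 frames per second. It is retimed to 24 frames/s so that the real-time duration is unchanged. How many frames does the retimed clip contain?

151312 frames

Target frames = source frames × (target rate / source rate) = 189140 × (24)/(30) = 189140 × 4/5 = 151312.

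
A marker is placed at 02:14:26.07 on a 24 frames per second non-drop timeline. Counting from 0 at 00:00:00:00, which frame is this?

frame 193591

Total seconds to the label: (2 × 3600 + 14 × 60 + 26) = 8066.
Frame index = 8066 × 24 + 7 = 193591.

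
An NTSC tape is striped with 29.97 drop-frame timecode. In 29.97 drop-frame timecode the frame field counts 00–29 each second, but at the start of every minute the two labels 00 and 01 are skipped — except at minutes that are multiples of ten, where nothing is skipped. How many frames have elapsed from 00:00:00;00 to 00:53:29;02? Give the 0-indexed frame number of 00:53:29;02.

As if non-drop at 30 labels/s: (0 × 3600 + 53 × 60 + 29) × 30 + 2 = 96272.
Minute boundaries passed: 53; those not divisible by 10: 53 − 5 = 48; dropped labels = 2 × 48 = 96.
Actual frame index = 96272 − 96 = 96176.

96176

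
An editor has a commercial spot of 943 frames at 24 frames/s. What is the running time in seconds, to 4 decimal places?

39.2917 seconds

Running time = 943 × 1/24 = 943/24 s ≈ 39.2917 s.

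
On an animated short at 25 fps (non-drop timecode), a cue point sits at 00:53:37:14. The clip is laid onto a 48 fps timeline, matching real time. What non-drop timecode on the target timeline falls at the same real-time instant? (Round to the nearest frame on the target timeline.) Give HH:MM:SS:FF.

Source frame index: (0×3600 + 53×60 + 37) × 25 + 14 = 80439.
Real time: 80439 / (25) = 80439/25 s.
Target frame: (80439/25) × (48) = 3861072/25 ≈ 154442.880 → 154443.
At 48 labels/s: frame 154443 → 00:53:37:27.

00:53:37:27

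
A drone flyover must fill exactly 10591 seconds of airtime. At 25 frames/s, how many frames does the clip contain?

Frames = 10591 × 25 = 264775.

264775 frames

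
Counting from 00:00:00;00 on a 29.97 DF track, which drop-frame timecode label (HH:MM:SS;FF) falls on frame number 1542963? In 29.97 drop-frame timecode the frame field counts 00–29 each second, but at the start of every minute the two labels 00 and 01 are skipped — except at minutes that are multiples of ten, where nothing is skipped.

14:18:03;19

Each 10-minute DF block holds 10 × 60 × 30 − 9 × 2 = 17982 frames. 1542963 ÷ 17982 → 85 full blocks, remainder 14493.
Within the partial block the first minute is 1800 frames and each further minute 1798, so 8 further minute boundaries passed. Total skipped labels = 18 × 85 + 2 × 8 = 1546.
Non-drop label index = 1542963 + 1546 = 1544509; at 30 labels/s that is 14:18:03:19, i.e. DF 14:18:03;19.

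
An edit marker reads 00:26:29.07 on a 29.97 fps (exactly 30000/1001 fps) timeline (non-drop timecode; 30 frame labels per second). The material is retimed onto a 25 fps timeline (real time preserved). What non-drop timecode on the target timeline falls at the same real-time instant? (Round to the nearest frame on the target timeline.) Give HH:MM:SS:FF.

00:26:30:21

Source frame index: (0×3600 + 26×60 + 29) × 30 + 7 = 47677.
Real time: 47677 / (30000/1001) = 47724677/30000 s.
Target frame: (47724677/30000) × (25) = 47724677/1200 ≈ 39770.564 → 39771.
At 25 labels/s: frame 39771 → 00:26:30:21.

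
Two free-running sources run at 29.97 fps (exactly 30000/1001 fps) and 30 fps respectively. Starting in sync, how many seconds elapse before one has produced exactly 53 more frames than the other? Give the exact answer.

53053/30 seconds

The gap grows by |30 − 30000/1001| = 30/1001 frames per second.
Time for a 53-frame gap: 53 ÷ (30/1001) = 53053/30 s.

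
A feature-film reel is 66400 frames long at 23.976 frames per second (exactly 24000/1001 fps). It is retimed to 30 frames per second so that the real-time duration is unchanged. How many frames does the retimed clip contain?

83083 frames

Target frames = source frames × (target rate / source rate) = 66400 × (30)/(24000/1001) = 66400 × 1001/800 = 83083.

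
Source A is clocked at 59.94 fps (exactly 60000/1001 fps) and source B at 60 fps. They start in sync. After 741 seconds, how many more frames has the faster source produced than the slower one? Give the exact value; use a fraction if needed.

3420/77 frames

A emits 60000/1001 × 741 = 3420000/77 frames; B emits 60 × 741 = 44460.
Difference = 3420/77 frames (≈ 44.4156); B is ahead of A.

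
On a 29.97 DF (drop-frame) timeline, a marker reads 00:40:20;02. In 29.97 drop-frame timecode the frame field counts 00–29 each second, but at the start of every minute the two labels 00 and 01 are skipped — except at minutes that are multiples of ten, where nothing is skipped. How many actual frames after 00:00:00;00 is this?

72530

As if non-drop at 30 labels/s: (0 × 3600 + 40 × 60 + 20) × 30 + 2 = 72602.
Minute boundaries passed: 40; those not divisible by 10: 40 − 4 = 36; dropped labels = 2 × 36 = 72.
Actual frame index = 72602 − 72 = 72530.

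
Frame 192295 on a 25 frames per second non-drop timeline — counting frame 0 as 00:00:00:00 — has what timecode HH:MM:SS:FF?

02:08:11:20

192295 ÷ 25 = 7691 full seconds, remainder 20 frames.
7691 s = 2 h 8 min 11 s.
Timecode: 02:08:11:20.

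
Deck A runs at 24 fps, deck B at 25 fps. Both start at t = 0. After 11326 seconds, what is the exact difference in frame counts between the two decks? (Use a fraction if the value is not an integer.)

11326 frames

A emits 24 × 11326 = 271824 frames; B emits 25 × 11326 = 283150.
Difference = 11326 frames; B is ahead of A.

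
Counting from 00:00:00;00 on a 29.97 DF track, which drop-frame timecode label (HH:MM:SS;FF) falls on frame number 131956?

01:13:22;28

Each 10-minute DF block holds 10 × 60 × 30 − 9 × 2 = 17982 frames. 131956 ÷ 17982 → 7 full blocks, remainder 6082.
Within the partial block the first minute is 1800 frames and each further minute 1798, so 3 further minute boundaries passed. Total skipped labels = 18 × 7 + 2 × 3 = 132.
Non-drop label index = 131956 + 132 = 132088; at 30 labels/s that is 01:13:22:28, i.e. DF 01:13:22;28.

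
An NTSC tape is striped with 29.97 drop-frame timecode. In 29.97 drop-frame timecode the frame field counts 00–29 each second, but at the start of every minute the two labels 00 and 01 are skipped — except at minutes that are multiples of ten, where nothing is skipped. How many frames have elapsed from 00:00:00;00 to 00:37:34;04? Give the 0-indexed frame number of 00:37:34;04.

67556

As if non-drop at 30 labels/s: (0 × 3600 + 37 × 60 + 34) × 30 + 4 = 67624.
Minute boundaries passed: 37; those not divisible by 10: 37 − 3 = 34; dropped labels = 2 × 34 = 68.
Actual frame index = 67624 − 68 = 67556.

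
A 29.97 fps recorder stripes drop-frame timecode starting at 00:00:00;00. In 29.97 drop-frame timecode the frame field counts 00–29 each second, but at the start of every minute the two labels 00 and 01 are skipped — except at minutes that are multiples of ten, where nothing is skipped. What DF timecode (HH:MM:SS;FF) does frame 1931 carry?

00:01:04;13

Each 10-minute DF block holds 10 × 60 × 30 − 9 × 2 = 17982 frames. 1931 ÷ 17982 → 0 full blocks, remainder 1931.
Within the partial block the first minute is 1800 frames and each further minute 1798, so 1 further minute boundary passed. Total skipped labels = 18 × 0 + 2 × 1 = 2.
Non-drop label index = 1931 + 2 = 1933; at 30 labels/s that is 00:01:04:13, i.e. DF 00:01:04;13.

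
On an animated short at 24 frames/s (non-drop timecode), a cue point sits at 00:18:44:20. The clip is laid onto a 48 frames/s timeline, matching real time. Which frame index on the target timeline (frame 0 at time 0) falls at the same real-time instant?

frame 53992

Source frame index: (0×3600 + 18×60 + 44) × 24 + 20 = 26996.
Real time: 26996 / (24) = 6749/6 s.
Target frame: (6749/6) × (48) = 53992.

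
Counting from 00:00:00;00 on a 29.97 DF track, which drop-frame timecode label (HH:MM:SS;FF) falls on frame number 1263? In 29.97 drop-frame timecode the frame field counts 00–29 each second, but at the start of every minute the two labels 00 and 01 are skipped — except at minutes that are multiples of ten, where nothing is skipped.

00:00:42;03

Ten DF minutes hold 17982 frames, so frame 1263 lies in block 0 (frames 0–17981) with 1263 frames into that block.
The block's first minute is 1800 frames and the rest 1798 each; 1263 frames reaches minute 0, so 0 × 18 + 0 × 2 = 0 labels have been skipped so far.
Adding those back, label number 1263 + 0 = 1263 at 30 labels/s is 42 s + 3 f = 0 h 0 min 42 s frame 3, i.e. 00:00:42;03.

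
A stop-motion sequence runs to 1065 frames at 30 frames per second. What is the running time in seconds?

Running time = 1065 / (30) = 35.5 s.

35.5 seconds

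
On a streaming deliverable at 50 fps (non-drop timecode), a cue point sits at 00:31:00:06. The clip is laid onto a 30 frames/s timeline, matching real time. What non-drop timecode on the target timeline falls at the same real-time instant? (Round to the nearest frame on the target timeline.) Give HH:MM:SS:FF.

00:31:00:04

Source frame index: (0×3600 + 31×60 + 0) × 50 + 6 = 93006.
Real time: 93006 / (50) = 46503/25 s.
Target frame: (46503/25) × (30) = 279018/5 ≈ 55803.600 → 55804.
At 30 labels/s: frame 55804 → 00:31:00:04.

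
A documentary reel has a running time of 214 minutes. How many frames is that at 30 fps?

214 min = 12840 s.
Frames = 12840 × 30 = 385200.

385200 frames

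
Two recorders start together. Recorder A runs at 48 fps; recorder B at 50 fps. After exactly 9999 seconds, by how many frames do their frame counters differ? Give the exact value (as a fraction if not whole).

19998 frames

A emits 48 × 9999 = 479952 frames; B emits 50 × 9999 = 499950.
Difference = 19998 frames; B is ahead of A.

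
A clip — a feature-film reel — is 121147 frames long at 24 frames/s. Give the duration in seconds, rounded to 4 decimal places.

5047.7917 seconds

Running time = 121147 × 1/24 = 121147/24 s ≈ 5047.7917 s.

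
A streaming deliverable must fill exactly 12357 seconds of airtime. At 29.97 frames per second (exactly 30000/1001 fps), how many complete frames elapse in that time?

Frames = 12357 × 30000/1001 = 370710000/1001 ≈ 370339.6603.
Complete frames: 370339.

370339 frames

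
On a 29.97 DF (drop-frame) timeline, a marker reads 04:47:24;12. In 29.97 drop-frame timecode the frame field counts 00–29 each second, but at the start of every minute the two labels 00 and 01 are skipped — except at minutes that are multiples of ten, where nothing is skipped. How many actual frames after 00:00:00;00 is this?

516814

As if non-drop at 30 labels/s: (4 × 3600 + 47 × 60 + 24) × 30 + 12 = 517332.
Minute boundaries passed: 287; those not divisible by 10: 287 − 28 = 259; dropped labels = 2 × 259 = 518.
Actual frame index = 517332 − 518 = 516814.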